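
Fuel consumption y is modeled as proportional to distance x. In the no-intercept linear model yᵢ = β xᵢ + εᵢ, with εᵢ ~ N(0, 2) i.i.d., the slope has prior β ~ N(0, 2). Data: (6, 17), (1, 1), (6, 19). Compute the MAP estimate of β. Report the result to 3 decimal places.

β̂_MAP = 2.932

log p(β | y) = −Σ(yᵢ − βxᵢ)²/(2·2) − β²/(2·2) + const.
Setting the derivative to zero: Σxᵢ(yᵢ − βxᵢ)/2 − β/2 = 0, so β = Σxᵢyᵢ / (Σxᵢ² + σ²/τ²).
Σxᵢyᵢ = 6·17 + 1·1 + 6·19 = 217; Σxᵢ² = 73; σ²/τ² = 1.
β̂_MAP = 217 / (73 + 1) = 217/74 ≈ 2.932.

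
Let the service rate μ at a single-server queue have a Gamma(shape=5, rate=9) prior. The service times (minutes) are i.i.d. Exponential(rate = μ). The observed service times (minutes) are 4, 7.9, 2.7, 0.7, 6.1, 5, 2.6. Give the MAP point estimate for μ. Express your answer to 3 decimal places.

μ̂_MAP = 0.289

The Exponential(rate=μ) likelihood is ∝ μ^n e^(−μΣtᵢ). Here n = 7 and Σtᵢ = 4 + 7.9 + 2.7 + 0.7 + 6.1 + 5 + 2.6 = 29.
Posterior ∝ μ^4e^(−9μ) · μ^7e^(−29μ) = μ^11e^(−38μ), i.e. Gamma(12, 38).
Mode = (a−1)/b = 11/38 ≈ 0.289.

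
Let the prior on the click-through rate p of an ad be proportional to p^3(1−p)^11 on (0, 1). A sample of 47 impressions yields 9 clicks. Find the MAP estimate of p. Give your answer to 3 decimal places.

p̂_MAP = 0.197

The prior density ∝ p^3(1−p)^11 is the kernel of Beta(4, 12).
Data: 9 successes in 47 trials. The binomial likelihood contributes p^9(1−p)^38, so the posterior is Beta(4+9, 12+38) = Beta(13, 50).
For Beta(a, b) with a, b > 1 the mode is (a−1)/(a+b−2) = 12/61 ≈ 0.197.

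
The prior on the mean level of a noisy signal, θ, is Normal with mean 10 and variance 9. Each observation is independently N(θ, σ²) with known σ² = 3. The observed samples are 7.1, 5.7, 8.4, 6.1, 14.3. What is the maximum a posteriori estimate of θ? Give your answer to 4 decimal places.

n = 5; x̄ = (7.1 + 5.7 + 8.4 + 6.1 + 14.3)/5 = 41.6/5 = 8.32.
For a Normal prior and Normal likelihood with known variance, the posterior is Normal; its mode equals its mean, the precision-weighted average.
Prior precision 1/σ₀² = 1/9; data precision n/σ² = 5/3.
θ̂ = ((1/9)·10 + (5/3)·8.32) / (1/9 + 5/3) = (674/45)/(16/9) = 8.4250.

θ̂_MAP = 8.4250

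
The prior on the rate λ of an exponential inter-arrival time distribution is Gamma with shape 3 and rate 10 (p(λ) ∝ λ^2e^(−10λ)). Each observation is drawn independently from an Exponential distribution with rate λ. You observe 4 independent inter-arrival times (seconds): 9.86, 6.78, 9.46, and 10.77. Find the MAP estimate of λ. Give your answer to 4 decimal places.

λ̂_MAP = 0.1280

The Exponential(rate=λ) likelihood is ∝ λ^n e^(−λΣtᵢ). Here n = 4 and Σtᵢ = 9.86 + 6.78 + 9.46 + 10.77 = 36.87.
Posterior ∝ λ^2e^(−10λ) · λ^4e^(−36.87λ) = λ^6e^(−46.87λ), i.e. Gamma(7, 46.87).
Mode = (a−1)/b = 6/46.87 ≈ 0.1280.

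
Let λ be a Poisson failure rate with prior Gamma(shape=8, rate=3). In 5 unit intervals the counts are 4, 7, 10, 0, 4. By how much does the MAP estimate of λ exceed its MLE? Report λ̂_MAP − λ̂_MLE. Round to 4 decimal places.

Σxᵢ = 25. Posterior is Gamma(33, 8); MAP = (33−1)/8 = 32/8 ≈ 4.00000.
MLE = x̄ = 25/5 ≈ 5.00000.
Difference = 32/8 − 25/5 = -1 ≈ -1.0000.

MAP − MLE = -1.0000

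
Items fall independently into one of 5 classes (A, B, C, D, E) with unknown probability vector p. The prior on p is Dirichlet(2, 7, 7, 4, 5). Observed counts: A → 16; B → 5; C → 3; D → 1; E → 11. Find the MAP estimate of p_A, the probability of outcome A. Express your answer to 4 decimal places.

The posterior is Dirichlet(αᵢ + nᵢ) = Dirichlet(18, 12, 10, 5, 16).
For a Dirichlet(a₁,…,a_K) with all aᵢ > 1, the mode has j-th component (aⱼ − 1)/(Σaᵢ − K).
Here Σaᵢ = 61 and K = 5, so p_A = (18 − 1)/(61 − 5) = 17/56 ≈ 0.3036.

MAP estimate of p_A = 0.3036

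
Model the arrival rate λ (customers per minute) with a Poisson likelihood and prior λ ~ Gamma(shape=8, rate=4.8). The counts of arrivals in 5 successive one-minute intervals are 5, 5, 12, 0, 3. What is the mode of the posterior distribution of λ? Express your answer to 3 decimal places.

Σxᵢ = 5+5+12+0+3 = 25, with n = 5.
Posterior ∝ λ^7e^(−4.8λ) · λ^25e^(−5λ) = λ^32e^(−9.8λ), i.e. Gamma(shape=33, rate=9.8).
The mode of a Gamma(a, b) with a ≥ 1 (shape–rate) is (a−1)/b = 32/9.8 ≈ 3.265.

λ̂_MAP = 3.265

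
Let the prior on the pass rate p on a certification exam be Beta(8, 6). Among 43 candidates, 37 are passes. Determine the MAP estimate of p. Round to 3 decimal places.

p̂_MAP = 0.800

Prior: Beta(8, 6).
Data: 37 successes in 43 trials. The binomial likelihood contributes p^37(1−p)^6, so the posterior is Beta(8+37, 6+6) = Beta(45, 12).
For Beta(a, b) with a, b > 1 the mode is (a−1)/(a+b−2) = 44/55 ≈ 0.800.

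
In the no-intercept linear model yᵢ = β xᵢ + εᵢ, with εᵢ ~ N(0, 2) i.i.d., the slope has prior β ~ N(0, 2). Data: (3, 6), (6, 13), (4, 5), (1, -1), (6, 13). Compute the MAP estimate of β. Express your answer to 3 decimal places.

β̂_MAP = 1.949

log p(β | y) = −Σ(yᵢ − βxᵢ)²/(2·2) − β²/(2·2) + const.
Setting the derivative to zero: Σxᵢ(yᵢ − βxᵢ)/2 − β/2 = 0, so β = Σxᵢyᵢ / (Σxᵢ² + σ²/τ²).
Σxᵢyᵢ = 3·6 + 6·13 + 4·5 + 1·(-1) + 6·13 = 193; Σxᵢ² = 98; σ²/τ² = 1.
β̂_MAP = 193 / (98 + 1) = 193/99 ≈ 1.949.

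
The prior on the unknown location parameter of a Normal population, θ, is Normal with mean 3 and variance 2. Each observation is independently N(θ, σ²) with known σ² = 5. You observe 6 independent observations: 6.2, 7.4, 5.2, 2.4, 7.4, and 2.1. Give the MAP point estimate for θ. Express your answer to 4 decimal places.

θ̂_MAP = 4.4941

n = 6; x̄ = (6.2 + 7.4 + 5.2 + 2.4 + 7.4 + 2.1)/6 = 30.7/6 = 307/60 ≈ 5.1167.
For a Normal prior and Normal likelihood with known variance, the posterior is Normal; its mode equals its mean, the precision-weighted average.
Prior precision 1/σ₀² = 1/2 = 0.5; data precision n/σ² = 6/5 = 1.2.
θ̂ = (0.5·3 + 1.2·(307/60)) / (0.5 + 1.2) = 7.64/1.7 = 382/85 ≈ 4.4941.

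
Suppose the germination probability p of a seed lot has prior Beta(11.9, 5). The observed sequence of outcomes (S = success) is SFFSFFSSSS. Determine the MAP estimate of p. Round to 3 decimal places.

p̂_MAP = 0.679

Prior: Beta(11.9, 5).
Data: 6 successes in 10 trials (from the sequence). The binomial likelihood contributes p^6(1−p)^4, so the posterior is Beta(11.9+6, 5+4) = Beta(17.9, 9).
For Beta(a, b) with a, b > 1 the mode is (a−1)/(a+b−2) = 16.9/24.9 ≈ 0.679.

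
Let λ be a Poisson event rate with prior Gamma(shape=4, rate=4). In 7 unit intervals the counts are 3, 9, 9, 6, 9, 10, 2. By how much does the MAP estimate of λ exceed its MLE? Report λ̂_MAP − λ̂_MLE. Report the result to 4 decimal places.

MAP − MLE = -2.2208

Σxᵢ = 48. Posterior is Gamma(52, 11); MAP = (52−1)/11 = 51/11 ≈ 4.63636.
MLE = x̄ = 48/7 ≈ 6.85714.
Difference = 51/11 − 48/7 = -171/77 ≈ -2.2208.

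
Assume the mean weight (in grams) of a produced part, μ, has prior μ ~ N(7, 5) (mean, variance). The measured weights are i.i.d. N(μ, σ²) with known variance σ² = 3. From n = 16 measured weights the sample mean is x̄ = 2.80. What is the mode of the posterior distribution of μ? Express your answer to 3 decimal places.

μ̂_MAP = 2.952

n = 16, x̄ = 2.80.
For a Normal prior and Normal likelihood with known variance, the posterior is Normal; its mode equals its mean, the precision-weighted average.
Prior precision 1/σ₀² = 1/5 = 0.2; data precision n/σ² = 16/3.
μ̂ = (0.2·7 + (16/3)·2.8) / (0.2 + 16/3) = (49/3)/(83/15) = 245/83 ≈ 2.952.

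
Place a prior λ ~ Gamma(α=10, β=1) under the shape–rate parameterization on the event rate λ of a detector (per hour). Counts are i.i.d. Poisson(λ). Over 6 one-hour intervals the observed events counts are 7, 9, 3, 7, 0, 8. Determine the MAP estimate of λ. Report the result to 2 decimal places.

λ̂_MAP = 6.14

Σxᵢ = 7+9+3+7+0+8 = 34, with n = 6.
Posterior ∝ λ^9e^(−1λ) · λ^34e^(−6λ) = λ^43e^(−7λ), i.e. Gamma(shape=44, rate=7).
The mode of a Gamma(a, b) with a ≥ 1 (shape–rate) is (a−1)/b = 43/7 ≈ 6.14.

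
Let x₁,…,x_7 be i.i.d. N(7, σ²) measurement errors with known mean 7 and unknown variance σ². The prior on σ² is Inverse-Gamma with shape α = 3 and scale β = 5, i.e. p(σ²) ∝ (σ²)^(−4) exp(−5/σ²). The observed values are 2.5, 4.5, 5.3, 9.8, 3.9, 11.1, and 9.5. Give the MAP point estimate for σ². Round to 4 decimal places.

σ̂²_MAP = 5.3267

Sum of squared deviations about the known mean: SS = (2.5−7)² + (4.5−7)² + (5.3−7)² + (9.8−7)² + (3.9−7)² + (11.1−7)² + (9.5−7)² = 69.9.
The Normal likelihood contributes (σ²)^(−n/2) exp(−SS/(2σ²)), so the posterior is Inverse-Gamma(α + n/2, β + SS/2) = Inverse-Gamma(6.5, 39.95).
The mode of Inverse-Gamma(a, b) is b/(a+1) = 39.95/7.5 ≈ 5.3267.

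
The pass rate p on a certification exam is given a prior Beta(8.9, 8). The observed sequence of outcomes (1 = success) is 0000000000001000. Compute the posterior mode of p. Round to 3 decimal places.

Prior: Beta(8.9, 8).
Data: 1 success in 16 trials (from the sequence). The binomial likelihood contributes p(1−p)^15, so the posterior is Beta(8.9+1, 8+15) = Beta(9.9, 23).
For Beta(a, b) with a, b > 1 the mode is (a−1)/(a+b−2) = 8.9/30.9 ≈ 0.288.

p̂_MAP = 0.288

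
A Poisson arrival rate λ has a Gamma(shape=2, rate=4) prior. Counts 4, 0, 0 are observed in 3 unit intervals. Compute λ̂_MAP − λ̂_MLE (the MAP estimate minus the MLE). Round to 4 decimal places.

MAP − MLE = -0.6190

Σxᵢ = 4. Posterior is Gamma(6, 7); MAP = (6−1)/7 = 5/7 ≈ 0.71429.
MLE = x̄ = 4/3 ≈ 1.33333.
Difference = 5/7 − 4/3 = -13/21 ≈ -0.6190.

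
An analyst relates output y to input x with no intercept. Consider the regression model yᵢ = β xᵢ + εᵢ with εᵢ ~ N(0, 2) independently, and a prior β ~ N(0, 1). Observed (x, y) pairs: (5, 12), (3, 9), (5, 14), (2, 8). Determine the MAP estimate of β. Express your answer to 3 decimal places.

β̂_MAP = 2.662

log p(β | y) = −Σ(yᵢ − βxᵢ)²/(2·2) − β²/(2·1) + const.
Setting the derivative to zero: Σxᵢ(yᵢ − βxᵢ)/2 − β/1 = 0, so β = Σxᵢyᵢ / (Σxᵢ² + σ²/τ²).
Σxᵢyᵢ = 5·12 + 3·9 + 5·14 + 2·8 = 173; Σxᵢ² = 63; σ²/τ² = 2.
β̂_MAP = 173 / (63 + 2) = 173/65 ≈ 2.662.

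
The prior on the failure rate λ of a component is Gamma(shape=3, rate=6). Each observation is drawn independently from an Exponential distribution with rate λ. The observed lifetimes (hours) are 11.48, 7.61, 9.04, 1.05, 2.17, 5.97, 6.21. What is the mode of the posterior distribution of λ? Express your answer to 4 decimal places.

The Exponential(rate=λ) likelihood is ∝ λ^n e^(−λΣtᵢ). Here n = 7 and Σtᵢ = 11.48 + 7.61 + 9.04 + 1.05 + 2.17 + 5.97 + 6.21 = 43.53.
Posterior ∝ λ^2e^(−6λ) · λ^7e^(−43.53λ) = λ^9e^(−49.53λ), i.e. Gamma(10, 49.53).
Mode = (a−1)/b = 9/49.53 ≈ 0.1817.

λ̂_MAP = 0.1817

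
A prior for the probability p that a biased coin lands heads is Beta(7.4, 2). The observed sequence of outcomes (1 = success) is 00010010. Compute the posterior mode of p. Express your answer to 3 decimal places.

Prior: Beta(7.4, 2).
Data: 2 successes in 8 trials (from the sequence). The binomial likelihood contributes p^2(1−p)^6, so the posterior is Beta(7.4+2, 2+6) = Beta(9.4, 8).
For Beta(a, b) with a, b > 1 the mode is (a−1)/(a+b−2) = 8.4/15.4 ≈ 0.545.

p̂_MAP = 0.545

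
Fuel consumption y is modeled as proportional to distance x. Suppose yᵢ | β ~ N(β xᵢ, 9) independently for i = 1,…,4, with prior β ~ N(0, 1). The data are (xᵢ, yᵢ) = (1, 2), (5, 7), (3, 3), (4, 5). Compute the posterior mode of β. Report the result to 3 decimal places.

β̂_MAP = 1.100

log p(β | y) = −Σ(yᵢ − βxᵢ)²/(2·9) − β²/(2·1) + const.
Setting the derivative to zero: Σxᵢ(yᵢ − βxᵢ)/9 − β/1 = 0, so β = Σxᵢyᵢ / (Σxᵢ² + σ²/τ²).
Σxᵢyᵢ = 1·2 + 5·7 + 3·3 + 4·5 = 66; Σxᵢ² = 51; σ²/τ² = 9.
β̂_MAP = 66 / (51 + 9) = 66/60 ≈ 1.100.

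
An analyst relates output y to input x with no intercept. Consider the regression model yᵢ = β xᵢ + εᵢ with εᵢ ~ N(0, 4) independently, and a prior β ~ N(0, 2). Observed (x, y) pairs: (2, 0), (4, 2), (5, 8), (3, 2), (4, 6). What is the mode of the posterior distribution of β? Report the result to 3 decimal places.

log p(β | y) = −Σ(yᵢ − βxᵢ)²/(2·4) − β²/(2·2) + const.
Setting the derivative to zero: Σxᵢ(yᵢ − βxᵢ)/4 − β/2 = 0, so β = Σxᵢyᵢ / (Σxᵢ² + σ²/τ²).
Σxᵢyᵢ = 2·0 + 4·2 + 5·8 + 3·2 + 4·6 = 78; Σxᵢ² = 70; σ²/τ² = 2.
β̂_MAP = 78 / (70 + 2) = 78/72 ≈ 1.083.

β̂_MAP = 1.083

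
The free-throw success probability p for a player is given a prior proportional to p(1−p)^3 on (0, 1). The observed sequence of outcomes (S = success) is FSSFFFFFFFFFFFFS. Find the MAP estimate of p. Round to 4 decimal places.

The prior density ∝ p(1−p)^3 is the kernel of Beta(2, 4).
Data: 3 successes in 16 trials (from the sequence). The binomial likelihood contributes p^3(1−p)^13, so the posterior is Beta(2+3, 4+13) = Beta(5, 17).
For Beta(a, b) with a, b > 1 the mode is (a−1)/(a+b−2) = 4/20 ≈ 0.2000.

p̂_MAP = 0.2000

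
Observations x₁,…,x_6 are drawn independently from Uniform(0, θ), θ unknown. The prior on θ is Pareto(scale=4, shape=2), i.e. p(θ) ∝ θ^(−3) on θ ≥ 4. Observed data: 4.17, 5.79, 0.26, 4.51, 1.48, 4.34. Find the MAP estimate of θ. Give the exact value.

The Uniform(0, θ) likelihood is θ^(−n) for θ ≥ max(xᵢ), zero otherwise. Here max(xᵢ) = 5.79.
Posterior ∝ θ^(−3) · θ^(−6) = θ^(−9) on θ ≥ max(4, 5.79) = 5.79.
This density is strictly decreasing in θ, so the posterior mode lies at the lower boundary of the support.

θ̂_MAP = 5.79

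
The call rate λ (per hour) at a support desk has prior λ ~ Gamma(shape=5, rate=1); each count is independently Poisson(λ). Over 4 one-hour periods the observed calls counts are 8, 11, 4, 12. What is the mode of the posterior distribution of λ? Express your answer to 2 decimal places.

λ̂_MAP = 7.80

Σxᵢ = 8+11+4+12 = 35, with n = 4.
Posterior ∝ λ^4e^(−1λ) · λ^35e^(−4λ) = λ^39e^(−5λ), i.e. Gamma(shape=40, rate=5).
The mode of a Gamma(a, b) with a ≥ 1 (shape–rate) is (a−1)/b = 39/5 ≈ 7.80.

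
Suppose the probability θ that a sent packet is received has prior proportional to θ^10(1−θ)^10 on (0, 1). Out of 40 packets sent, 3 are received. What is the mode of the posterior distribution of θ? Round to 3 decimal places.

The prior density ∝ θ^10(1−θ)^10 is the kernel of Beta(11, 11).
Data: 3 successes in 40 trials. The binomial likelihood contributes θ^3(1−θ)^37, so the posterior is Beta(11+3, 11+37) = Beta(14, 48).
For Beta(a, b) with a, b > 1 the mode is (a−1)/(a+b−2) = 13/60 ≈ 0.217.

θ̂_MAP = 0.217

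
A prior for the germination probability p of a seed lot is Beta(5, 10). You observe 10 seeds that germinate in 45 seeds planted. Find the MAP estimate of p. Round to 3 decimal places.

Prior: Beta(5, 10).
Data: 10 successes in 45 trials. The binomial likelihood contributes p^10(1−p)^35, so the posterior is Beta(5+10, 10+35) = Beta(15, 45).
For Beta(a, b) with a, b > 1 the mode is (a−1)/(a+b−2) = 14/58 ≈ 0.241.

p̂_MAP = 0.241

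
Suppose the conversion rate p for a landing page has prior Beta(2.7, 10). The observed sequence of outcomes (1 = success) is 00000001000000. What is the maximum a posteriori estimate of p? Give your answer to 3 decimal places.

p̂_MAP = 0.109

Prior: Beta(2.7, 10).
Data: 1 success in 14 trials (from the sequence). The binomial likelihood contributes p(1−p)^13, so the posterior is Beta(2.7+1, 10+13) = Beta(3.7, 23).
For Beta(a, b) with a, b > 1 the mode is (a−1)/(a+b−2) = 2.7/24.7 ≈ 0.109.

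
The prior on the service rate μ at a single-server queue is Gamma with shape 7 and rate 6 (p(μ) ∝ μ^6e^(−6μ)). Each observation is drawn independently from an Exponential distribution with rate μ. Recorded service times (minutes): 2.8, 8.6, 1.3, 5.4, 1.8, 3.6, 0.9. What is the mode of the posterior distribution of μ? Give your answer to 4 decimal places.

The Exponential(rate=μ) likelihood is ∝ μ^n e^(−μΣtᵢ). Here n = 7 and Σtᵢ = 2.8 + 8.6 + 1.3 + 5.4 + 1.8 + 3.6 + 0.9 = 24.4.
Posterior ∝ μ^6e^(−6μ) · μ^7e^(−24.4μ) = μ^13e^(−30.4μ), i.e. Gamma(14, 30.4).
Mode = (a−1)/b = 13/30.4 ≈ 0.4276.

μ̂_MAP = 0.4276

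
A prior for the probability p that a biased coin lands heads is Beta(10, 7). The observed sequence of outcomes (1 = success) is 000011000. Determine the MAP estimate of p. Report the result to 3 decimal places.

Prior: Beta(10, 7).
Data: 2 successes in 9 trials (from the sequence). The binomial likelihood contributes p^2(1−p)^7, so the posterior is Beta(10+2, 7+7) = Beta(12, 14).
For Beta(a, b) with a, b > 1 the mode is (a−1)/(a+b−2) = 11/24 ≈ 0.458.

p̂_MAP = 0.458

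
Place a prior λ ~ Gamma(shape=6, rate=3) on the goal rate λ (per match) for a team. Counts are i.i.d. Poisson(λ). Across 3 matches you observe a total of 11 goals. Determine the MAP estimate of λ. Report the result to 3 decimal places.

λ̂_MAP = 2.667

Σxᵢ = 11, n = 3.
Posterior ∝ λ^5e^(−3λ) · λ^11e^(−3λ) = λ^16e^(−6λ), i.e. Gamma(shape=17, rate=6).
The mode of a Gamma(a, b) with a ≥ 1 (shape–rate) is (a−1)/b = 16/6 ≈ 2.667.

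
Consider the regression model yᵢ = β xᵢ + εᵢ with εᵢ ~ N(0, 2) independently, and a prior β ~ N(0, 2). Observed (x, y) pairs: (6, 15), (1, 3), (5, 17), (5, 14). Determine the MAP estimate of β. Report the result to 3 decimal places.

β̂_MAP = 2.818

log p(β | y) = −Σ(yᵢ − βxᵢ)²/(2·2) − β²/(2·2) + const.
Setting the derivative to zero: Σxᵢ(yᵢ − βxᵢ)/2 − β/2 = 0, so β = Σxᵢyᵢ / (Σxᵢ² + σ²/τ²).
Σxᵢyᵢ = 6·15 + 1·3 + 5·17 + 5·14 = 248; Σxᵢ² = 87; σ²/τ² = 1.
β̂_MAP = 248 / (87 + 1) = 248/88 ≈ 2.818.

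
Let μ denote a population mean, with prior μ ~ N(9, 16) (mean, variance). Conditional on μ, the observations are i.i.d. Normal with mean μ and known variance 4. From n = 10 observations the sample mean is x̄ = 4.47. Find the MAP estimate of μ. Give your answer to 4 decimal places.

n = 10, x̄ = 4.47.
For a Normal prior and Normal likelihood with known variance, the posterior is Normal; its mode equals its mean, the precision-weighted average.
Prior precision 1/σ₀² = 1/16 = 0.0625; data precision n/σ² = 10/4 = 2.5.
μ̂ = (0.0625·9 + 2.5·4.47) / (0.0625 + 2.5) = 11.7375/2.5625 = 939/205 ≈ 4.5805.

μ̂_MAP = 4.5805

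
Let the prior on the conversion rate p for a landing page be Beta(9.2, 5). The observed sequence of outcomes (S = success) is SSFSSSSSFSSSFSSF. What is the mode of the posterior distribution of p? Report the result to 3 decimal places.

Prior: Beta(9.2, 5).
Data: 12 successes in 16 trials (from the sequence). The binomial likelihood contributes p^12(1−p)^4, so the posterior is Beta(9.2+12, 5+4) = Beta(21.2, 9).
For Beta(a, b) with a, b > 1 the mode is (a−1)/(a+b−2) = 20.2/28.2 ≈ 0.716.

p̂_MAP = 0.716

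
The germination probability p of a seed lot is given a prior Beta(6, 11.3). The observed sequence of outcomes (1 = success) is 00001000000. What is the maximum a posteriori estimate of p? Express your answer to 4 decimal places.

p̂_MAP = 0.2281

Prior: Beta(6, 11.3).
Data: 1 success in 11 trials (from the sequence). The binomial likelihood contributes p(1−p)^10, so the posterior is Beta(6+1, 11.3+10) = Beta(7, 21.3).
For Beta(a, b) with a, b > 1 the mode is (a−1)/(a+b−2) = 6/26.3 ≈ 0.2281.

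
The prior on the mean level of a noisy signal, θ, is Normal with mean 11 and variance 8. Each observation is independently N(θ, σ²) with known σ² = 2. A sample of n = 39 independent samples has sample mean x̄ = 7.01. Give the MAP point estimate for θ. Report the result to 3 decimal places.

θ̂_MAP = 7.035

n = 39, x̄ = 7.01.
For a Normal prior and Normal likelihood with known variance, the posterior is Normal; its mode equals its mean, the precision-weighted average.
Prior precision 1/σ₀² = 1/8 = 0.125; data precision n/σ² = 39/2 = 19.5.
θ̂ = (0.125·11 + 19.5·7.01) / (0.125 + 19.5) = 138.07/19.625 = 27614/3925 ≈ 7.035.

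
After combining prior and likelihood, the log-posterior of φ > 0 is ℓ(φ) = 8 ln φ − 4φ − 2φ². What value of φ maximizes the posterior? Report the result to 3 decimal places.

φ̂_MAP = 1.000

ℓ'(φ) = 8/φ − 4 − 4φ. Setting this to zero and multiplying by φ: 4φ² + 4φ − 8 = 0.
φ = (−4 + √(4² + 4·4·8)) / (2·4) = (−4 + √144) / 8 = (−4 + 12)/8 = 1.
ℓ''(φ) = −8/φ² − 4 < 0, confirming a maximum.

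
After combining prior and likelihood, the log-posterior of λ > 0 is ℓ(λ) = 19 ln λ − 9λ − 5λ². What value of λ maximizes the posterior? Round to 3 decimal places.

λ̂_MAP = 1.000

ℓ'(λ) = 19/λ − 9 − 10λ. Setting this to zero and multiplying by λ: 10λ² + 9λ − 19 = 0.
λ = (−9 + √(9² + 4·10·19)) / (2·10) = (−9 + √841) / 20 = (−9 + 29)/20 = 1.
ℓ''(λ) = −19/λ² − 10 < 0, confirming a maximum.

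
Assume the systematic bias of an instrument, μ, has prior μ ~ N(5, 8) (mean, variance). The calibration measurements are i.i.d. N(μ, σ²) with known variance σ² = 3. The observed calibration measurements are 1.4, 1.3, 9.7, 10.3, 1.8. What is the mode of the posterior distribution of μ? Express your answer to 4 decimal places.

n = 5; x̄ = (1.4 + 1.3 + 9.7 + 10.3 + 1.8)/5 = 24.5/5 = 4.9.
For a Normal prior and Normal likelihood with known variance, the posterior is Normal; its mode equals its mean, the precision-weighted average.
Prior precision 1/σ₀² = 1/8 = 0.125; data precision n/σ² = 5/3.
μ̂ = (0.125·5 + (5/3)·4.9) / (0.125 + 5/3) = (211/24)/(43/24) = 211/43 ≈ 4.9070.

μ̂_MAP = 4.9070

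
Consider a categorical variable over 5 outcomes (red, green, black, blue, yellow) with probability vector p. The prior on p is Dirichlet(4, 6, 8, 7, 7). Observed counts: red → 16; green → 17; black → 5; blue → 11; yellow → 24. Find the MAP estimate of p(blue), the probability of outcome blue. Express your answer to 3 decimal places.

MAP estimate of p(blue) = 0.170

The posterior is Dirichlet(αᵢ + nᵢ) = Dirichlet(20, 23, 13, 18, 31).
For a Dirichlet(a₁,…,a_K) with all aᵢ > 1, the mode has j-th component (aⱼ − 1)/(Σaᵢ − K).
Here Σaᵢ = 105 and K = 5, so p(blue) = (18 − 1)/(105 − 5) = 17/100 ≈ 0.170.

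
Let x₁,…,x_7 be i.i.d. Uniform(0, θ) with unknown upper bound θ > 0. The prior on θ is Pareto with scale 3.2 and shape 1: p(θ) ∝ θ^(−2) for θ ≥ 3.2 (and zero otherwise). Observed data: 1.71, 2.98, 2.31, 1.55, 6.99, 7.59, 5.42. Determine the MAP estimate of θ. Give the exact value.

The Uniform(0, θ) likelihood is θ^(−n) for θ ≥ max(xᵢ), zero otherwise. Here max(xᵢ) = 7.59.
Posterior ∝ θ^(−2) · θ^(−7) = θ^(−9) on θ ≥ max(3.2, 7.59) = 7.59.
This density is strictly decreasing in θ, so the posterior mode lies at the lower boundary of the support.

θ̂_MAP = 7.59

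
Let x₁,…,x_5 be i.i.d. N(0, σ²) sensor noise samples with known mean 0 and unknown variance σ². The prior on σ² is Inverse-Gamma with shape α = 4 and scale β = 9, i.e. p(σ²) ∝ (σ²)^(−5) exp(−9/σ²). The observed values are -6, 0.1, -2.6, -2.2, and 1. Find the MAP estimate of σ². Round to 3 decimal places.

σ̂²_MAP = 4.441

Sum of squared deviations about the known mean: SS = (-6−0)² + (0.1−0)² + (-2.6−0)² + (-2.2−0)² + (1−0)² = 48.61.
The Normal likelihood contributes (σ²)^(−n/2) exp(−SS/(2σ²)), so the posterior is Inverse-Gamma(α + n/2, β + SS/2) = Inverse-Gamma(6.5, 33.305).
The mode of Inverse-Gamma(a, b) is b/(a+1) = 33.305/7.5 ≈ 4.441.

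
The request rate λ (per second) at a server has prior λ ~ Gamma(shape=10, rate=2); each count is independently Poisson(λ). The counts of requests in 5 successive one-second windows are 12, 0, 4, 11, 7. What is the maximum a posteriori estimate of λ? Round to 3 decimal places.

λ̂_MAP = 6.143

Σxᵢ = 12+0+4+11+7 = 34, with n = 5.
Posterior ∝ λ^9e^(−2λ) · λ^34e^(−5λ) = λ^43e^(−7λ), i.e. Gamma(shape=44, rate=7).
The mode of a Gamma(a, b) with a ≥ 1 (shape–rate) is (a−1)/b = 43/7 ≈ 6.143.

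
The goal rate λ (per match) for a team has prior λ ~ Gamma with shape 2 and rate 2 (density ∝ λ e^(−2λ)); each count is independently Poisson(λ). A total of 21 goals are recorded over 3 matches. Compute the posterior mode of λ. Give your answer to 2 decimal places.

λ̂_MAP = 4.40

Σxᵢ = 21, n = 3.
Posterior ∝ λe^(−2λ) · λ^21e^(−3λ) = λ^22e^(−5λ), i.e. Gamma(shape=23, rate=5).
The mode of a Gamma(a, b) with a ≥ 1 (shape–rate) is (a−1)/b = 22/5 ≈ 4.40.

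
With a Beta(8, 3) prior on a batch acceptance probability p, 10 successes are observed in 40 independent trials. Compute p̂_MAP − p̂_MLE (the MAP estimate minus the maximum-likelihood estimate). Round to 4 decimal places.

MAP − MLE = 0.0969

Posterior is Beta(18, 33); MAP = (18−1)/(51−2) = 17/49 ≈ 0.34694.
MLE ignores the prior: p̂_MLE = k/n = 10/40 ≈ 0.25000.
Difference = 17/49 − 10/40 = 19/196 ≈ 0.0969.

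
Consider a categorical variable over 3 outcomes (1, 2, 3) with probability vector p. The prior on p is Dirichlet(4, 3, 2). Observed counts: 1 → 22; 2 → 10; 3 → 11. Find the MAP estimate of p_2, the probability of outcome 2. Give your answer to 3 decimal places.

The posterior is Dirichlet(αᵢ + nᵢ) = Dirichlet(26, 13, 13).
For a Dirichlet(a₁,…,a_K) with all aᵢ > 1, the mode has j-th component (aⱼ − 1)/(Σaᵢ − K).
Here Σaᵢ = 52 and K = 3, so p_2 = (13 − 1)/(52 − 3) = 12/49 ≈ 0.245.

MAP estimate: 0.245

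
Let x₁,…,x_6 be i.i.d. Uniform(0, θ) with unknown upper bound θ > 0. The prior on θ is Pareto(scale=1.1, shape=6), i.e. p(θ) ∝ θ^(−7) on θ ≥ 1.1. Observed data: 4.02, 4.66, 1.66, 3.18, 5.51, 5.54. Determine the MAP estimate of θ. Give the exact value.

The Uniform(0, θ) likelihood is θ^(−n) for θ ≥ max(xᵢ), zero otherwise. Here max(xᵢ) = 5.54.
Posterior ∝ θ^(−7) · θ^(−6) = θ^(−13) on θ ≥ max(1.1, 5.54) = 5.54.
This density is strictly decreasing in θ, so the posterior mode lies at the lower boundary of the support.

θ̂_MAP = 5.54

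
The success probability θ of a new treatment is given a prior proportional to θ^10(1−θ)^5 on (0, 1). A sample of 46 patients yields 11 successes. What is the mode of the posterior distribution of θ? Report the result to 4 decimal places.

The prior density ∝ θ^10(1−θ)^5 is the kernel of Beta(11, 6).
Data: 11 successes in 46 trials. The binomial likelihood contributes θ^11(1−θ)^35, so the posterior is Beta(11+11, 6+35) = Beta(22, 41).
For Beta(a, b) with a, b > 1 the mode is (a−1)/(a+b−2) = 21/61 ≈ 0.3443.

θ̂_MAP = 0.3443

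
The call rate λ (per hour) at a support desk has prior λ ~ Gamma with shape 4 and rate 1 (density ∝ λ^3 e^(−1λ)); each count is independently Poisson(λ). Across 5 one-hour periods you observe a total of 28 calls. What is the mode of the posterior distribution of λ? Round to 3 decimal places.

Σxᵢ = 28, n = 5.
Posterior ∝ λ^3e^(−1λ) · λ^28e^(−5λ) = λ^31e^(−6λ), i.e. Gamma(shape=32, rate=6).
The mode of a Gamma(a, b) with a ≥ 1 (shape–rate) is (a−1)/b = 31/6 ≈ 5.167.

λ̂_MAP = 5.167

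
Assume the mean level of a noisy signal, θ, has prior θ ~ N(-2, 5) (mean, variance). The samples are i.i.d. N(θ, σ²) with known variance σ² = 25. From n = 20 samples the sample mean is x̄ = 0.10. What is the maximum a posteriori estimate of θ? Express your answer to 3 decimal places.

θ̂_MAP = -0.320

n = 20, x̄ = 0.10.
For a Normal prior and Normal likelihood with known variance, the posterior is Normal; its mode equals its mean, the precision-weighted average.
Prior precision 1/σ₀² = 1/5 = 0.2; data precision n/σ² = 20/25 = 0.8.
θ̂ = (0.2·(-2) + 0.8·0.1) / (0.2 + 0.8) = (-0.32)/1 = -0.320.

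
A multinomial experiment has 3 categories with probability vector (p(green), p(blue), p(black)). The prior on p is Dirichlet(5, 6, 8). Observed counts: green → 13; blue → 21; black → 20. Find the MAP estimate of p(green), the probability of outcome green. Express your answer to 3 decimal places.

The posterior is Dirichlet(αᵢ + nᵢ) = Dirichlet(18, 27, 28).
For a Dirichlet(a₁,…,a_K) with all aᵢ > 1, the mode has j-th component (aⱼ − 1)/(Σaᵢ − K).
Here Σaᵢ = 73 and K = 3, so p(green) = (18 − 1)/(73 − 3) = 17/70 ≈ 0.243.

MAP estimate of p(green) = 0.243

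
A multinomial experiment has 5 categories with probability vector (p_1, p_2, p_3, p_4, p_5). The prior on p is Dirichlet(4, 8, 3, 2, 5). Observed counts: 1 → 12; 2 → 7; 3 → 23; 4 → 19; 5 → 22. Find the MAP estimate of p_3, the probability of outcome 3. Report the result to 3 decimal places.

MAP estimate: 0.250

The posterior is Dirichlet(αᵢ + nᵢ) = Dirichlet(16, 15, 26, 21, 27).
For a Dirichlet(a₁,…,a_K) with all aᵢ > 1, the mode has j-th component (aⱼ − 1)/(Σaᵢ − K).
Here Σaᵢ = 105 and K = 5, so p_3 = (26 − 1)/(105 − 5) = 25/100 ≈ 0.250.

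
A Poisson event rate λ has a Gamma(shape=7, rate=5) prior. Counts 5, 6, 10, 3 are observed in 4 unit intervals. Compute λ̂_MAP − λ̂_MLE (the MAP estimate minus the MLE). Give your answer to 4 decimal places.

MAP − MLE = -2.6667

Σxᵢ = 24. Posterior is Gamma(31, 9); MAP = (31−1)/9 = 30/9 ≈ 3.33333.
MLE = x̄ = 24/4 ≈ 6.00000.
Difference = 30/9 − 24/4 = -8/3 ≈ -2.6667.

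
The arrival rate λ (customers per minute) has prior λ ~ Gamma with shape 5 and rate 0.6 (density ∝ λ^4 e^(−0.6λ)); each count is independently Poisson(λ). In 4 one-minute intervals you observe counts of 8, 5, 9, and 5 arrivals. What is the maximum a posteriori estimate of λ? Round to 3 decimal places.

λ̂_MAP = 6.739

Σxᵢ = 8+5+9+5 = 27, with n = 4.
Posterior ∝ λ^4e^(−0.6λ) · λ^27e^(−4λ) = λ^31e^(−4.6λ), i.e. Gamma(shape=32, rate=4.6).
The mode of a Gamma(a, b) with a ≥ 1 (shape–rate) is (a−1)/b = 31/4.6 ≈ 6.739.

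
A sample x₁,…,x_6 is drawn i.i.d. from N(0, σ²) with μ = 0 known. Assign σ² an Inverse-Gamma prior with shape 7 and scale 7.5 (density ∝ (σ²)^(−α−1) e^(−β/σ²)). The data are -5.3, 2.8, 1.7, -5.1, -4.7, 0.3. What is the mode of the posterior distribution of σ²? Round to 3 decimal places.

Sum of squared deviations about the known mean: SS = (-5.3−0)² + (2.8−0)² + (1.7−0)² + (-5.1−0)² + (-4.7−0)² + (0.3−0)² = 87.01.
The Normal likelihood contributes (σ²)^(−n/2) exp(−SS/(2σ²)), so the posterior is Inverse-Gamma(α + n/2, β + SS/2) = Inverse-Gamma(10, 51.005).
The mode of Inverse-Gamma(a, b) is b/(a+1) = 51.005/11 ≈ 4.637.

σ̂²_MAP = 4.637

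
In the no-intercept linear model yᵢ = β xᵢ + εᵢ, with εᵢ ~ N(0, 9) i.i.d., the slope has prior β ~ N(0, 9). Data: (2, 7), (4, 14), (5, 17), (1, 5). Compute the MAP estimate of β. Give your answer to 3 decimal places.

β̂_MAP = 3.404

log p(β | y) = −Σ(yᵢ − βxᵢ)²/(2·9) − β²/(2·9) + const.
Setting the derivative to zero: Σxᵢ(yᵢ − βxᵢ)/9 − β/9 = 0, so β = Σxᵢyᵢ / (Σxᵢ² + σ²/τ²).
Σxᵢyᵢ = 2·7 + 4·14 + 5·17 + 1·5 = 160; Σxᵢ² = 46; σ²/τ² = 1.
β̂_MAP = 160 / (46 + 1) = 160/47 ≈ 3.404.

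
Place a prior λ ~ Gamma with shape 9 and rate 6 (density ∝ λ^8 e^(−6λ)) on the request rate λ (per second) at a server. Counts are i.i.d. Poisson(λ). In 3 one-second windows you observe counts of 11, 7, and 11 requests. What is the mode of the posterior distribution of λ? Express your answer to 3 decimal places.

λ̂_MAP = 4.111

Σxᵢ = 11+7+11 = 29, with n = 3.
Posterior ∝ λ^8e^(−6λ) · λ^29e^(−3λ) = λ^37e^(−9λ), i.e. Gamma(shape=38, rate=9).
The mode of a Gamma(a, b) with a ≥ 1 (shape–rate) is (a−1)/b = 37/9 ≈ 4.111.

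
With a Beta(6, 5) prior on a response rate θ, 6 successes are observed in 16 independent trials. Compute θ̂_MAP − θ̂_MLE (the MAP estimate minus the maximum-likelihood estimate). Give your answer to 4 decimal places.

MAP − MLE = 0.0650

Posterior is Beta(12, 15); MAP = (12−1)/(27−2) = 11/25 ≈ 0.44000.
MLE ignores the prior: θ̂_MLE = k/n = 6/16 ≈ 0.37500.
Difference = 11/25 − 6/16 = 13/200 ≈ 0.0650.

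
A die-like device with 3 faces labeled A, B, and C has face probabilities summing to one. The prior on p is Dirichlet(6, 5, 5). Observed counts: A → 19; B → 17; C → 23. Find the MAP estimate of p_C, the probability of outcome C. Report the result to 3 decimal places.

The posterior is Dirichlet(αᵢ + nᵢ) = Dirichlet(25, 22, 28).
For a Dirichlet(a₁,…,a_K) with all aᵢ > 1, the mode has j-th component (aⱼ − 1)/(Σaᵢ − K).
Here Σaᵢ = 75 and K = 3, so p_C = (28 − 1)/(75 − 3) = 27/72 ≈ 0.375.

MAP estimate of p_C = 0.375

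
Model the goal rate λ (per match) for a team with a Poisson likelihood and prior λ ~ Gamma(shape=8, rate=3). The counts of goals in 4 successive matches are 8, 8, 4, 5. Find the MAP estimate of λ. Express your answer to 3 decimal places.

Σxᵢ = 8+8+4+5 = 25, with n = 4.
Posterior ∝ λ^7e^(−3λ) · λ^25e^(−4λ) = λ^32e^(−7λ), i.e. Gamma(shape=33, rate=7).
The mode of a Gamma(a, b) with a ≥ 1 (shape–rate) is (a−1)/b = 32/7 ≈ 4.571.

λ̂_MAP = 4.571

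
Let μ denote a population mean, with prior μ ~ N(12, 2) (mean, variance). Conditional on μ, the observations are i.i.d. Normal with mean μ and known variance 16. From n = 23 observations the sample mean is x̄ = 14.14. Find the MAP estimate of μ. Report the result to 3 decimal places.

μ̂_MAP = 13.588

n = 23, x̄ = 14.14.
For a Normal prior and Normal likelihood with known variance, the posterior is Normal; its mode equals its mean, the precision-weighted average.
Prior precision 1/σ₀² = 1/2 = 0.5; data precision n/σ² = 23/16 = 1.4375.
μ̂ = (0.5·12 + 1.4375·14.14) / (0.5 + 1.4375) = 26.32625/1.9375 = 21061/1550 ≈ 13.588.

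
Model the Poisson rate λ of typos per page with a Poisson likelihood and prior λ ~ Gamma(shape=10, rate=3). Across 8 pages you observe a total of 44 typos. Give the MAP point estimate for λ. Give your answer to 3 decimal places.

Σxᵢ = 44, n = 8.
Posterior ∝ λ^9e^(−3λ) · λ^44e^(−8λ) = λ^53e^(−11λ), i.e. Gamma(shape=54, rate=11).
The mode of a Gamma(a, b) with a ≥ 1 (shape–rate) is (a−1)/b = 53/11 ≈ 4.818.

λ̂_MAP = 4.818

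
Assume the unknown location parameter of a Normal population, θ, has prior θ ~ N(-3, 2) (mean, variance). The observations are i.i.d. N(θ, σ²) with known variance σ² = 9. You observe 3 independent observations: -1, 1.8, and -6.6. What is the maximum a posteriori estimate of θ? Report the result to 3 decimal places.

n = 3; x̄ = ((-1) + 1.8 + (-6.6))/3 = -5.8/3 = -29/15 ≈ -1.9333.
For a Normal prior and Normal likelihood with known variance, the posterior is Normal; its mode equals its mean, the precision-weighted average.
Prior precision 1/σ₀² = 1/2 = 0.5; data precision n/σ² = 3/9 = 1/3.
θ̂ = (0.5·(-3) + (1/3)·(-29/15)) / (0.5 + 1/3) = (-193/90)/(5/6) = -193/75 ≈ -2.573.

θ̂_MAP = -2.573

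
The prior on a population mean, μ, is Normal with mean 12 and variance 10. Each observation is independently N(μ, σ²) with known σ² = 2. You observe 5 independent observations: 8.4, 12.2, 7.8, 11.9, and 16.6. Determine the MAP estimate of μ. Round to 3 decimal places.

n = 5; x̄ = (8.4 + 12.2 + 7.8 + 11.9 + 16.6)/5 = 56.9/5 = 11.38.
For a Normal prior and Normal likelihood with known variance, the posterior is Normal; its mode equals its mean, the precision-weighted average.
Prior precision 1/σ₀² = 1/10 = 0.1; data precision n/σ² = 5/2 = 2.5.
μ̂ = (0.1·12 + 2.5·11.38) / (0.1 + 2.5) = 29.65/2.6 = 593/52 ≈ 11.404.

μ̂_MAP = 11.404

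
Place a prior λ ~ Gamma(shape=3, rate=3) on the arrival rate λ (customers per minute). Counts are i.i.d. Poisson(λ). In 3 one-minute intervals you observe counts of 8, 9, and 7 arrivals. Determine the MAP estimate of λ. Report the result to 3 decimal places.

λ̂_MAP = 4.333

Σxᵢ = 8+9+7 = 24, with n = 3.
Posterior ∝ λ^2e^(−3λ) · λ^24e^(−3λ) = λ^26e^(−6λ), i.e. Gamma(shape=27, rate=6).
The mode of a Gamma(a, b) with a ≥ 1 (shape–rate) is (a−1)/b = 26/6 ≈ 4.333.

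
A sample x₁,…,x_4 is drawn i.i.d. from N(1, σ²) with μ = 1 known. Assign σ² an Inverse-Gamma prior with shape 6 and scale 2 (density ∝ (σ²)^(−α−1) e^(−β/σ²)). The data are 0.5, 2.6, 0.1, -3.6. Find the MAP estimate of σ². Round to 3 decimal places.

Sum of squared deviations about the known mean: SS = (0.5−1)² + (2.6−1)² + (0.1−1)² + (-3.6−1)² = 24.78.
The Normal likelihood contributes (σ²)^(−n/2) exp(−SS/(2σ²)), so the posterior is Inverse-Gamma(α + n/2, β + SS/2) = Inverse-Gamma(8, 14.39).
The mode of Inverse-Gamma(a, b) is b/(a+1) = 14.39/9 ≈ 1.599.

σ̂²_MAP = 1.599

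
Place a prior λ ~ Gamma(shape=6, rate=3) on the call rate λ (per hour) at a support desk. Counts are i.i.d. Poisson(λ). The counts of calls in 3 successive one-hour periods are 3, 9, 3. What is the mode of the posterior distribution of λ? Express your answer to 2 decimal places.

λ̂_MAP = 3.33

Σxᵢ = 3+9+3 = 15, with n = 3.
Posterior ∝ λ^5e^(−3λ) · λ^15e^(−3λ) = λ^20e^(−6λ), i.e. Gamma(shape=21, rate=6).
The mode of a Gamma(a, b) with a ≥ 1 (shape–rate) is (a−1)/b = 20/6 ≈ 3.33.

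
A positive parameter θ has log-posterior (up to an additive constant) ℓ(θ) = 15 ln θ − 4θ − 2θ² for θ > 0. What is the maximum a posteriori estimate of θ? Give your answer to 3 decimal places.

ℓ'(θ) = 15/θ − 4 − 4θ. Setting this to zero and multiplying by θ: 4θ² + 4θ − 15 = 0.
θ = (−4 + √(4² + 4·4·15)) / (2·4) = (−4 + √256) / 8 = (−4 + 16)/8 = 3/2.
ℓ''(θ) = −15/θ² − 4 < 0, confirming a maximum.

θ̂_MAP = 1.500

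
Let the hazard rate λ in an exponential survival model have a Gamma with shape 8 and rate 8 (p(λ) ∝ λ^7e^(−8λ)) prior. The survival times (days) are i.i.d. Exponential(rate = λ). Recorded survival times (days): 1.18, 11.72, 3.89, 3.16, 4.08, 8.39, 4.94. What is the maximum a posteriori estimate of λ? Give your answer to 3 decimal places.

The Exponential(rate=λ) likelihood is ∝ λ^n e^(−λΣtᵢ). Here n = 7 and Σtᵢ = 1.18 + 11.72 + 3.89 + 3.16 + 4.08 + 8.39 + 4.94 = 37.36.
Posterior ∝ λ^7e^(−8λ) · λ^7e^(−37.36λ) = λ^14e^(−45.36λ), i.e. Gamma(15, 45.36).
Mode = (a−1)/b = 14/45.36 ≈ 0.309.

λ̂_MAP = 0.309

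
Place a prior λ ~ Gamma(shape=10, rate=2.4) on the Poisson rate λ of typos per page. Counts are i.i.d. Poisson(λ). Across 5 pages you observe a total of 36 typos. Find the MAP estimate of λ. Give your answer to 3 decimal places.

λ̂_MAP = 6.081

Σxᵢ = 36, n = 5.
Posterior ∝ λ^9e^(−2.4λ) · λ^36e^(−5λ) = λ^45e^(−7.4λ), i.e. Gamma(shape=46, rate=7.4).
The mode of a Gamma(a, b) with a ≥ 1 (shape–rate) is (a−1)/b = 45/7.4 ≈ 6.081.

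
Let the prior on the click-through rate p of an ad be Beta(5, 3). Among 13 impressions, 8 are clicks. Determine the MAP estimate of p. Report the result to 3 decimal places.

p̂_MAP = 0.632

Prior: Beta(5, 3).
Data: 8 successes in 13 trials. The binomial likelihood contributes p^8(1−p)^5, so the posterior is Beta(5+8, 3+5) = Beta(13, 8).
For Beta(a, b) with a, b > 1 the mode is (a−1)/(a+b−2) = 12/19 ≈ 0.632.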